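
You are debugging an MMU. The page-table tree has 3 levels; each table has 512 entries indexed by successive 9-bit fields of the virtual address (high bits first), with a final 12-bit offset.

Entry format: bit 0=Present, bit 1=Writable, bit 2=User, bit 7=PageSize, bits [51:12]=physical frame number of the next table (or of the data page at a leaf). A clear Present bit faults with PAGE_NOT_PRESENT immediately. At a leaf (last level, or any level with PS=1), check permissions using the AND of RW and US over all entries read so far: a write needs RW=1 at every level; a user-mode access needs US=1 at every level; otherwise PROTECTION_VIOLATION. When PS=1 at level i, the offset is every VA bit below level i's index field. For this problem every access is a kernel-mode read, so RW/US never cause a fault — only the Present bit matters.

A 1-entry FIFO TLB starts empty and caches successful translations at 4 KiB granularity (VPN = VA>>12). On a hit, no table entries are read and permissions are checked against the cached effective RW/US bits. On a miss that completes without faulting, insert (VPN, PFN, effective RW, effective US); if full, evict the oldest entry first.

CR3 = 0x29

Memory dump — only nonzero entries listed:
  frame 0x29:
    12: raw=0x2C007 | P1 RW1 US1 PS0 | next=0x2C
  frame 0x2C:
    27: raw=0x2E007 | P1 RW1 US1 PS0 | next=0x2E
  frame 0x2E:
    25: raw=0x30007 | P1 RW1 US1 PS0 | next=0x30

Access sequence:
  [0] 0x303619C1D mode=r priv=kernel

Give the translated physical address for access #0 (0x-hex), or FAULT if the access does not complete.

Per-access translation:
#0 VA=0x303619C1D (r,kernel):
  lvl0: tbl 0x29, slot 12 ⇒ 0x2C007 (P1/RW1/US1/PS0)
  lvl1: tbl 0x2C, slot 27 ⇒ 0x2E007 (P1/RW1/US1/PS0)
  lvl2: tbl 0x2E, slot 25 ⇒ 0x30007 (P1/RW1/US1/PS0)
  → PA=0x30C1D  (3 entries read)

Access #0 PA: 0x30C1D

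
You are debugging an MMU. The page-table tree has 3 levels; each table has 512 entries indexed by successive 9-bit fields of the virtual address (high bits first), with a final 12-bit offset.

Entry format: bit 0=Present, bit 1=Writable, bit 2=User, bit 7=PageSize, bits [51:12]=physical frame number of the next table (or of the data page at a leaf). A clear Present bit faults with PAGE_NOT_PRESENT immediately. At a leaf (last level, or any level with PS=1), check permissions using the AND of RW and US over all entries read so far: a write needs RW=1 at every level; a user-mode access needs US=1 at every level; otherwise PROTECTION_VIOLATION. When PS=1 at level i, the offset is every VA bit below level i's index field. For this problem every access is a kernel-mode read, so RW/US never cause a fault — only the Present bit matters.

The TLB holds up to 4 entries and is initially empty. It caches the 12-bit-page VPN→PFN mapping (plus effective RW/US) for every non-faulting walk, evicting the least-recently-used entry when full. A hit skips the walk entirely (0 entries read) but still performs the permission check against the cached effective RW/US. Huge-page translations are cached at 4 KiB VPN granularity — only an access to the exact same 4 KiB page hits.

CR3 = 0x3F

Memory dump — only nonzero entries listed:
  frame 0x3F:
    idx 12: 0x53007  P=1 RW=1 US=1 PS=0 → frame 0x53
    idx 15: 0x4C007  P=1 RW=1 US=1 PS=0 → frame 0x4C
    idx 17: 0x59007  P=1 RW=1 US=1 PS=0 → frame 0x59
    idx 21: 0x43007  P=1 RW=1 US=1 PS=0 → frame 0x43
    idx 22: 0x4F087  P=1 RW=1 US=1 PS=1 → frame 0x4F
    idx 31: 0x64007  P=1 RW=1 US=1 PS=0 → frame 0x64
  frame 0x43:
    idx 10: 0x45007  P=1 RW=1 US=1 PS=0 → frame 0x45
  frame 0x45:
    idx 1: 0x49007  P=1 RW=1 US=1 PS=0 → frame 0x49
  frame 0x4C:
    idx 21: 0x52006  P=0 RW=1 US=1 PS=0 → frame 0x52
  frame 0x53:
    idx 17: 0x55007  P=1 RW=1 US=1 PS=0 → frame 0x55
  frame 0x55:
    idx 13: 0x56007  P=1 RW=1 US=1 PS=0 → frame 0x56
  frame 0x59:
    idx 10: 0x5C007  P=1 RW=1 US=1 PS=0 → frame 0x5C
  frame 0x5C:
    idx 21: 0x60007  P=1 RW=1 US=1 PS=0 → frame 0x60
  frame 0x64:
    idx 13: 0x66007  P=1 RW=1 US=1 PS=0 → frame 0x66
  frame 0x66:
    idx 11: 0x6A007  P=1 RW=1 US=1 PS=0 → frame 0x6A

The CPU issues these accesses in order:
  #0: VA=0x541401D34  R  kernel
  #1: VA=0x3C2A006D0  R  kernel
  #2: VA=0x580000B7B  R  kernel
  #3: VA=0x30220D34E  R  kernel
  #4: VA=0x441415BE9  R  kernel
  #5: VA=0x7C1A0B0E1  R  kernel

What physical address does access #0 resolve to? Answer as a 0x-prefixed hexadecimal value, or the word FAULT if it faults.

Walk each access:
#0 VA=0x541401D34 (r,kernel):
  L0: frame=0x3F idx=21 entry=0x43007 [P=1 RW=1 US=1 PS=0]
  L1: frame=0x43 idx=10 entry=0x45007 [P=1 RW=1 US=1 PS=0]
  L2: frame=0x45 idx=1 entry=0x49007 [P=1 RW=1 US=1 PS=0]
  → PA=0x49D34  (3 entries read)
#1 VA=0x3C2A006D0 (r,kernel):
  L0: frame=0x3F idx=15 entry=0x4C007 [P=1 RW=1 US=1 PS=0]
  L1: frame=0x4C idx=21 entry=0x52006 [P=0 RW=1 US=1 PS=0]
  ⇒ fault: PAGE_NOT_PRESENT  — 2 lookups
#2 VA=0x580000B7B (r,kernel):
  L0: frame=0x3F idx=22 entry=0x4F087 [P=1 RW=1 US=1 PS=1]
  → PA=0x4FB7B (huge @L0)  (1 entries read)
#3 VA=0x30220D34E (r,kernel):
  L0: frame=0x3F idx=12 entry=0x53007 [P=1 RW=1 US=1 PS=0]
  L1: frame=0x53 idx=17 entry=0x55007 [P=1 RW=1 US=1 PS=0]
  L2: frame=0x55 idx=13 entry=0x56007 [P=1 RW=1 US=1 PS=0]
  → PA=0x5634E  (3 entries read)
#4 VA=0x441415BE9 (r,kernel):
  L0: frame=0x3F idx=17 entry=0x59007 [P=1 RW=1 US=1 PS=0]
  L1: frame=0x59 idx=10 entry=0x5C007 [P=1 RW=1 US=1 PS=0]
  L2: frame=0x5C idx=21 entry=0x60007 [P=1 RW=1 US=1 PS=0]
  → PA=0x60BE9  (3 entries read)
#5 VA=0x7C1A0B0E1 (r,kernel):
  L0: frame=0x3F idx=31 entry=0x64007 [P=1 RW=1 US=1 PS=0]
  L1: frame=0x64 idx=13 entry=0x66007 [P=1 RW=1 US=1 PS=0]
  L2: frame=0x66 idx=11 entry=0x6A007 [P=1 RW=1 US=1 PS=0]
  → PA=0x6A0E1  (3 entries read)

Access #0 PA: 0x49D34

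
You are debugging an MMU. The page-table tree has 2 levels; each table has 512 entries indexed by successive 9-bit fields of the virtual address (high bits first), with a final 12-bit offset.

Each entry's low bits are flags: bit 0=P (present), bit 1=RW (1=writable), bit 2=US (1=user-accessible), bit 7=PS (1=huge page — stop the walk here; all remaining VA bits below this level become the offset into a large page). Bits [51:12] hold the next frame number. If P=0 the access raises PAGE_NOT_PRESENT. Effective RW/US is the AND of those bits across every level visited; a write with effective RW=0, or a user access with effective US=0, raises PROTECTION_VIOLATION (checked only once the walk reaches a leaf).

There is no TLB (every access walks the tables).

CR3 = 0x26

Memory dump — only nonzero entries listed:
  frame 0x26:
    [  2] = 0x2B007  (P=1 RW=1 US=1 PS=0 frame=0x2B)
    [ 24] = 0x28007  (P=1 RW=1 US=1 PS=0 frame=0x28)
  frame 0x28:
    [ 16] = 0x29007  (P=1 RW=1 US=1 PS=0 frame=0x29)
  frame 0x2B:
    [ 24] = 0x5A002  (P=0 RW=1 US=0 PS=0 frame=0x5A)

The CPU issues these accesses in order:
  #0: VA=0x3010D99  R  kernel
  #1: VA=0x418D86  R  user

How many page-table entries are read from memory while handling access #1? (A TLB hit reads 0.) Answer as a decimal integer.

Per-access translation:
#0 VA=0x3010D99 (r,kernel):
  lvl0: tbl 0x26, slot 24 ⇒ 0x28007 (P1/RW1/US1/PS0)
  lvl1: tbl 0x28, slot 16 ⇒ 0x29007 (P1/RW1/US1/PS0)
  ✓ 0x29D99  — 2 lookups
#1 VA=0x418D86 (r,user):
  lvl0: tbl 0x26, slot 2 ⇒ 0x2B007 (P1/RW1/US1/PS0)
  lvl1: tbl 0x2B, slot 24 ⇒ 0x5A002 (P0/RW1/US0/PS0)
  ✗ PAGE_NOT_PRESENT  [2 reads]

Entries read for #1: 2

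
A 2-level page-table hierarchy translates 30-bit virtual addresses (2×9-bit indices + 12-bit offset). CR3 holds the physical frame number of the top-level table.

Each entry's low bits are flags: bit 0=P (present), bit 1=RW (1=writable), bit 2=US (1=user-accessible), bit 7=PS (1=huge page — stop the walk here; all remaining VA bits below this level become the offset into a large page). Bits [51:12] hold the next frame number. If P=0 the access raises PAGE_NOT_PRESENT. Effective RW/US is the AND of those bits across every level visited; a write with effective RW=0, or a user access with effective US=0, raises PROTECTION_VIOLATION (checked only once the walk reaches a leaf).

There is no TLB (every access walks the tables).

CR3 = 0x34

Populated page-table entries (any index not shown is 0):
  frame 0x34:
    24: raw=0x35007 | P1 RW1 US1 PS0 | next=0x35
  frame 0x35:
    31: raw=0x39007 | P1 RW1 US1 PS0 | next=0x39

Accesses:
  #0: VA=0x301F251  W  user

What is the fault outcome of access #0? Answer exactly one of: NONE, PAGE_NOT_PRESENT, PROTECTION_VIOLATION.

Per-access translation:
#0 VA=0x301F251 (w,user):
  L0: frame=0x34 idx=24 entry=0x35007 [P=1 RW=1 US=1 PS=0]
  L1: frame=0x35 idx=31 entry=0x39007 [P=1 RW=1 US=1 PS=0]
  ⇒ phys 0x39251  [2 reads]

Access #0 fault: NONE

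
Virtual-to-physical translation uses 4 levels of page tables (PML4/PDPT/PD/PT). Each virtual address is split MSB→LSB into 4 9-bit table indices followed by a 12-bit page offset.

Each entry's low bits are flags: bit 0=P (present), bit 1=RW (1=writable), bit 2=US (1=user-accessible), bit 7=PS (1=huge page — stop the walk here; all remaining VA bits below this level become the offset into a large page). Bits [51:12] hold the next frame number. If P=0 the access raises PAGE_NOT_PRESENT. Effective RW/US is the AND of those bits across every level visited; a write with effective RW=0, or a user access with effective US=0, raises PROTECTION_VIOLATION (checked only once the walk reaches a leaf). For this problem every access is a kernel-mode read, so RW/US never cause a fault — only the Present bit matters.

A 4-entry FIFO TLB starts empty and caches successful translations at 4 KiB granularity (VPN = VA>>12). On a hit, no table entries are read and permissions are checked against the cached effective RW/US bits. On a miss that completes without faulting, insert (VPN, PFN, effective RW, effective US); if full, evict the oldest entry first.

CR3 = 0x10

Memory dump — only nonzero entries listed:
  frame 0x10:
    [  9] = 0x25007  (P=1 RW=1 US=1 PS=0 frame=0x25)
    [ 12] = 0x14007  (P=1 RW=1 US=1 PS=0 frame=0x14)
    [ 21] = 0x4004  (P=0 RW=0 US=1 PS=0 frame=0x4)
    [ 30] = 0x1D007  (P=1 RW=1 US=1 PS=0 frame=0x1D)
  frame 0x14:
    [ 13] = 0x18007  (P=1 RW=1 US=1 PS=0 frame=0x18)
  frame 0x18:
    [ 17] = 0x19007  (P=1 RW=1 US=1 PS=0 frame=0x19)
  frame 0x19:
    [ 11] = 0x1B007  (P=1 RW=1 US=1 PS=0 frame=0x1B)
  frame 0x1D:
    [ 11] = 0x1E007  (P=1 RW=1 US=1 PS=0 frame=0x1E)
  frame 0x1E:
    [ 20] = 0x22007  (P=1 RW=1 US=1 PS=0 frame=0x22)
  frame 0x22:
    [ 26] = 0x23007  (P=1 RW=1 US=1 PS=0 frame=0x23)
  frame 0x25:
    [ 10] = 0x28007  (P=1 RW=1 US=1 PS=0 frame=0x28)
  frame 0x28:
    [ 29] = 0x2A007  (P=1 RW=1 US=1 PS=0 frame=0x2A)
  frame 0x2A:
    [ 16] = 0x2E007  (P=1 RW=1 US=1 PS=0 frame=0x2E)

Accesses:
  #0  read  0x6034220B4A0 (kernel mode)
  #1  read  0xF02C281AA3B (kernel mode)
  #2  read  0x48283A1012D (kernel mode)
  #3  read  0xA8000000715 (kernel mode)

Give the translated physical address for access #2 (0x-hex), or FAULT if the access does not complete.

Walk each access:
#0 VA=0x6034220B4A0 (r,kernel):
  [0] read 0x10 idx=12: raw=0x14007 flags P=1 W=1 U=1 S=0
  [1] read 0x14 idx=13: raw=0x18007 flags P=1 W=1 U=1 S=0
  [2] read 0x18 idx=17: raw=0x19007 flags P=1 W=1 U=1 S=0
  [3] read 0x19 idx=11: raw=0x1B007 flags P=1 W=1 U=1 S=0
  → PA=0x1B4A0  (4 entries read)
#1 VA=0xF02C281AA3B (r,kernel):
  [0] read 0x10 idx=30: raw=0x1D007 flags P=1 W=1 U=1 S=0
  [1] read 0x1D idx=11: raw=0x1E007 flags P=1 W=1 U=1 S=0
  [2] read 0x1E idx=20: raw=0x22007 flags P=1 W=1 U=1 S=0
  [3] read 0x22 idx=26: raw=0x23007 flags P=1 W=1 U=1 S=0
  → PA=0x23A3B  (4 entries read)
#2 VA=0x48283A1012D (r,kernel):
  [0] read 0x10 idx=9: raw=0x25007 flags P=1 W=1 U=1 S=0
  [1] read 0x25 idx=10: raw=0x28007 flags P=1 W=1 U=1 S=0
  [2] read 0x28 idx=29: raw=0x2A007 flags P=1 W=1 U=1 S=0
  [3] read 0x2A idx=16: raw=0x2E007 flags P=1 W=1 U=1 S=0
  → PA=0x2E12D  (4 entries read)
#3 VA=0xA8000000715 (r,kernel):
  [0] read 0x10 idx=21: raw=0x4004 flags P=0 W=0 U=1 S=0
  ✗ PAGE_NOT_PRESENT  [1 reads]

Access #2 PA: 0x2E12D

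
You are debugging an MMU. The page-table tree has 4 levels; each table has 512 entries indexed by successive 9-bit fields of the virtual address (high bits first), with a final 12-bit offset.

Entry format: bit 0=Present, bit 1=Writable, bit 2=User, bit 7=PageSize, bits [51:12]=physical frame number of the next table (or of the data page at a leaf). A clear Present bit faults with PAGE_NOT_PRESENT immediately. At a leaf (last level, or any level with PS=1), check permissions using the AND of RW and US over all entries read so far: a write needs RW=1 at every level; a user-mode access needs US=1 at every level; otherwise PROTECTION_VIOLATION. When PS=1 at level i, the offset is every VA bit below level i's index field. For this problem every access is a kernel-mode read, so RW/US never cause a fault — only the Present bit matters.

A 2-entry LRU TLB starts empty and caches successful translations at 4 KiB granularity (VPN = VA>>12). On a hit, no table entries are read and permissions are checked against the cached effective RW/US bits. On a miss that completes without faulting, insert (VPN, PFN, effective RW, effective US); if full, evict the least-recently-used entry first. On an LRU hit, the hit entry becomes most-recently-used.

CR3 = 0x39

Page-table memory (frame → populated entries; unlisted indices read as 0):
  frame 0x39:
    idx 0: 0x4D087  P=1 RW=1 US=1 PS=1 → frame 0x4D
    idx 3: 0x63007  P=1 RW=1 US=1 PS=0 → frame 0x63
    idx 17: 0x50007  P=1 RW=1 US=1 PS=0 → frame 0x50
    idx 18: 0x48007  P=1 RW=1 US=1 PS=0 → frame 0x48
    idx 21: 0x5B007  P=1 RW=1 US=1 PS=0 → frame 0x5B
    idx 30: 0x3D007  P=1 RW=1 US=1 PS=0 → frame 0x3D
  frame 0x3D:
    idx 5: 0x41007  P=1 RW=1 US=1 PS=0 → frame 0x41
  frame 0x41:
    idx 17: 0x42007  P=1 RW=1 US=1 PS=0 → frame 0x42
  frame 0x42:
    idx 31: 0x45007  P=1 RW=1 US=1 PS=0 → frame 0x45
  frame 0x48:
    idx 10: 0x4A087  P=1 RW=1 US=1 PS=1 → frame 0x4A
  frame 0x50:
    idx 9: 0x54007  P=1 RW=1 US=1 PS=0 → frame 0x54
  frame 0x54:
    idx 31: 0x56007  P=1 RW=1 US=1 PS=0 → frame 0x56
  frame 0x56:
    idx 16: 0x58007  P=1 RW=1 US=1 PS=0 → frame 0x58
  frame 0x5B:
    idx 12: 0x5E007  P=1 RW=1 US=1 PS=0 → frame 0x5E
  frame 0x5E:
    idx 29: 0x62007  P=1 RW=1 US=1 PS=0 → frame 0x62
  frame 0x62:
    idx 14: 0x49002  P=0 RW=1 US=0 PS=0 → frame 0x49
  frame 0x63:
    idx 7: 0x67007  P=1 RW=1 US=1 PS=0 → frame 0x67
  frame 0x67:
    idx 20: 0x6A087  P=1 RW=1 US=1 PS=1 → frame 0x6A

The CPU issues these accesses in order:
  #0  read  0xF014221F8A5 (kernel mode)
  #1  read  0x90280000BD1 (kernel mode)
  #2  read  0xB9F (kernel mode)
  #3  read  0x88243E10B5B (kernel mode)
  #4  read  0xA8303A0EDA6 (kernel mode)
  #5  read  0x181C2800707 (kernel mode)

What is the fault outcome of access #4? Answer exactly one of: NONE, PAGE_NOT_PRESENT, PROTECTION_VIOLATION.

Trace:
#0 VA=0xF014221F8A5 (r,kernel):
  lvl0: tbl 0x39, slot 30 ⇒ 0x3D007 (P1/RW1/US1/PS0)
  lvl1: tbl 0x3D, slot 5 ⇒ 0x41007 (P1/RW1/US1/PS0)
  lvl2: tbl 0x41, slot 17 ⇒ 0x42007 (P1/RW1/US1/PS0)
  lvl3: tbl 0x42, slot 31 ⇒ 0x45007 (P1/RW1/US1/PS0)
  → PA=0x458A5  (4 entries read)
#1 VA=0x90280000BD1 (r,kernel):
  lvl0: tbl 0x39, slot 18 ⇒ 0x48007 (P1/RW1/US1/PS0)
  lvl1: tbl 0x48, slot 10 ⇒ 0x4A087 (P1/RW1/US1/PS1)
  → PA=0x4ABD1 (huge @L1)  (2 entries read)
#2 VA=0xB9F (r,kernel):
  lvl0: tbl 0x39, slot 0 ⇒ 0x4D087 (P1/RW1/US1/PS1)
  → PA=0x4DB9F (huge @L0)  (1 entries read)
#3 VA=0x88243E10B5B (r,kernel):
  lvl0: tbl 0x39, slot 17 ⇒ 0x50007 (P1/RW1/US1/PS0)
  lvl1: tbl 0x50, slot 9 ⇒ 0x54007 (P1/RW1/US1/PS0)
  lvl2: tbl 0x54, slot 31 ⇒ 0x56007 (P1/RW1/US1/PS0)
  lvl3: tbl 0x56, slot 16 ⇒ 0x58007 (P1/RW1/US1/PS0)
  → PA=0x58B5B  (4 entries read)
#4 VA=0xA8303A0EDA6 (r,kernel):
  lvl0: tbl 0x39, slot 21 ⇒ 0x5B007 (P1/RW1/US1/PS0)
  lvl1: tbl 0x5B, slot 12 ⇒ 0x5E007 (P1/RW1/US1/PS0)
  lvl2: tbl 0x5E, slot 29 ⇒ 0x62007 (P1/RW1/US1/PS0)
  lvl3: tbl 0x62, slot 14 ⇒ 0x49002 (P0/RW1/US0/PS0)
  ⇒ fault: PAGE_NOT_PRESENT  — 4 lookups
#5 VA=0x181C2800707 (r,kernel):
  lvl0: tbl 0x39, slot 3 ⇒ 0x63007 (P1/RW1/US1/PS0)
  lvl1: tbl 0x63, slot 7 ⇒ 0x67007 (P1/RW1/US1/PS0)
  lvl2: tbl 0x67, slot 20 ⇒ 0x6A087 (P1/RW1/US1/PS1)
  → PA=0x6A707 (huge @L2)  (3 entries read)

Access #4 fault: PAGE_NOT_PRESENT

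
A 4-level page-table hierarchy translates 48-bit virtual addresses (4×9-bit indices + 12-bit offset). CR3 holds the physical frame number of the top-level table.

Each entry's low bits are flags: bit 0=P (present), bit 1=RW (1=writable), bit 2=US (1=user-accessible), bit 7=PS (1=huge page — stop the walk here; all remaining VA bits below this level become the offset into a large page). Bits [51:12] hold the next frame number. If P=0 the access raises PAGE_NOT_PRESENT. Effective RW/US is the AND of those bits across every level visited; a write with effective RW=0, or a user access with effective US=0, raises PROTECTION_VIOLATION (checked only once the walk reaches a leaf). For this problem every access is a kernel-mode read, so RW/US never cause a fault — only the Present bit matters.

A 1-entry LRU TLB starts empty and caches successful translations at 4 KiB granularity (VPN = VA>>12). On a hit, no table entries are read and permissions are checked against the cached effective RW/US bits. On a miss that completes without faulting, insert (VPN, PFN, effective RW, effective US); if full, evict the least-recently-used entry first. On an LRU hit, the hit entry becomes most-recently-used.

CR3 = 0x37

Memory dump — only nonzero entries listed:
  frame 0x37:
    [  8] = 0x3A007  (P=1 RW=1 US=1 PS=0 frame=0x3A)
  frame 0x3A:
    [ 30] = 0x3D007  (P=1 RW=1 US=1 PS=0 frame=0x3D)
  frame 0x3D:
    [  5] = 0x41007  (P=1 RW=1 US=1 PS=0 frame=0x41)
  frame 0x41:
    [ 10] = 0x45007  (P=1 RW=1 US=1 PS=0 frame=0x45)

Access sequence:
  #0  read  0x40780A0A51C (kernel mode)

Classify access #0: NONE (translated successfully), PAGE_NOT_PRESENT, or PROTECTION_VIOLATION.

Trace:
#0 VA=0x40780A0A51C (r,kernel):
  [0] read 0x37 idx=8: raw=0x3A007 flags P=1 W=1 U=1 S=0
  [1] read 0x3A idx=30: raw=0x3D007 flags P=1 W=1 U=1 S=0
  [2] read 0x3D idx=5: raw=0x41007 flags P=1 W=1 U=1 S=0
  [3] read 0x41 idx=10: raw=0x45007 flags P=1 W=1 U=1 S=0
  ✓ 0x4551C  — 4 lookups

Access #0 fault: NONE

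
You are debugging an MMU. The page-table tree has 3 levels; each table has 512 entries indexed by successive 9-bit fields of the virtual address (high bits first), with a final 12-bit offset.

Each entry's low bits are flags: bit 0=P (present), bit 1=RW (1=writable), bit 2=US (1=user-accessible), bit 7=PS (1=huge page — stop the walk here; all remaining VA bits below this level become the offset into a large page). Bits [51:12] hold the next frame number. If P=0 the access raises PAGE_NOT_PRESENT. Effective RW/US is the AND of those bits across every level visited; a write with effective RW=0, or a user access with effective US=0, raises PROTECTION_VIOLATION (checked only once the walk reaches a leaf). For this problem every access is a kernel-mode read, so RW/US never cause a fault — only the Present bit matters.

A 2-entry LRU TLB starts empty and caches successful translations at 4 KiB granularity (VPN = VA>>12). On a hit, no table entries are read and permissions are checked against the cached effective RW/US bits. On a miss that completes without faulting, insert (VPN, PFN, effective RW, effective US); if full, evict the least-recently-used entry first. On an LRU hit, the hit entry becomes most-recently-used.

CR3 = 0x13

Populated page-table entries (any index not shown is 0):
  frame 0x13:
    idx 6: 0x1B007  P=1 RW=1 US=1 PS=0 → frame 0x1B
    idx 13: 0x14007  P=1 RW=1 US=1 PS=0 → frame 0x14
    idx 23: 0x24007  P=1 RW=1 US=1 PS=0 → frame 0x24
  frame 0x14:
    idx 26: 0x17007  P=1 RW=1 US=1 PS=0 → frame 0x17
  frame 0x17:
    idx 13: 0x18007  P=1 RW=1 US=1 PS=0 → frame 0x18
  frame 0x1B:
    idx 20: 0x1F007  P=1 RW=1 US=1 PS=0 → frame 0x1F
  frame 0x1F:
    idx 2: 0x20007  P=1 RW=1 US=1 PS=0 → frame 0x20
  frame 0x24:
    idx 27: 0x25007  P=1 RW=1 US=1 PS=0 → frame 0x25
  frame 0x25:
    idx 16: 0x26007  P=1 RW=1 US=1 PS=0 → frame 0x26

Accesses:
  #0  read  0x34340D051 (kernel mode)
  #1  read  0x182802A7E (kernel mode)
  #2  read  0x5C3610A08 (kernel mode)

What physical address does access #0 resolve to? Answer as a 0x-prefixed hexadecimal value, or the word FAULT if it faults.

Trace:
#0 VA=0x34340D051 (r,kernel):
  [0] read 0x13 idx=13: raw=0x14007 flags P=1 W=1 U=1 S=0
  [1] read 0x14 idx=26: raw=0x17007 flags P=1 W=1 U=1 S=0
  [2] read 0x17 idx=13: raw=0x18007 flags P=1 W=1 U=1 S=0
  ✓ 0x18051  — 3 lookups
#1 VA=0x182802A7E (r,kernel):
  [0] read 0x13 idx=6: raw=0x1B007 flags P=1 W=1 U=1 S=0
  [1] read 0x1B idx=20: raw=0x1F007 flags P=1 W=1 U=1 S=0
  [2] read 0x1F idx=2: raw=0x20007 flags P=1 W=1 U=1 S=0
  ✓ 0x20A7E  — 3 lookups
#2 VA=0x5C3610A08 (r,kernel):
  [0] read 0x13 idx=23: raw=0x24007 flags P=1 W=1 U=1 S=0
  [1] read 0x24 idx=27: raw=0x25007 flags P=1 W=1 U=1 S=0
  [2] read 0x25 idx=16: raw=0x26007 flags P=1 W=1 U=1 S=0
  ✓ 0x26A08  — 3 lookups

Access #0 PA: 0x18051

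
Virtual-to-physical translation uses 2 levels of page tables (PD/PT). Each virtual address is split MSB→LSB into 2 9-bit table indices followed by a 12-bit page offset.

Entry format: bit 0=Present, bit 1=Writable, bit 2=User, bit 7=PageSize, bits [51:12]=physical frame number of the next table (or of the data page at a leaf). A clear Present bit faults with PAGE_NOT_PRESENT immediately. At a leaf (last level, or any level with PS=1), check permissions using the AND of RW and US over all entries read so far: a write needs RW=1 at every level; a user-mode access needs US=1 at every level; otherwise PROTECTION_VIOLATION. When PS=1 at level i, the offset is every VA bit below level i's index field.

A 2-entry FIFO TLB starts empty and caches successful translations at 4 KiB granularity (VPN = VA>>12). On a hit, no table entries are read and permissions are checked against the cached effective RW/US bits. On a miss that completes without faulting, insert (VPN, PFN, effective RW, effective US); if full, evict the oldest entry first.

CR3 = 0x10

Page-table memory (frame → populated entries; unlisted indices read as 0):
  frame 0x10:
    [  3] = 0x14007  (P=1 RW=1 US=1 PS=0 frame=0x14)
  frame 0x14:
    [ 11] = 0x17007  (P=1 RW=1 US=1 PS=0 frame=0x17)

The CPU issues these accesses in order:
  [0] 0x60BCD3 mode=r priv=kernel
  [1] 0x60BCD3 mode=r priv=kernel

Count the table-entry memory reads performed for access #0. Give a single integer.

Per-access translation:
#0 VA=0x60BCD3 (r,kernel):
  L0: frame=0x10 idx=3 entry=0x14007 [P=1 RW=1 US=1 PS=0]
  L1: frame=0x14 idx=11 entry=0x17007 [P=1 RW=1 US=1 PS=0]
  → PA=0x17CD3  (2 entries read)
#1 VA=0x60BCD3 (r,kernel):
  TLB hit vpn=0x60B → PA=0x17CD3

Entries read for #0: 2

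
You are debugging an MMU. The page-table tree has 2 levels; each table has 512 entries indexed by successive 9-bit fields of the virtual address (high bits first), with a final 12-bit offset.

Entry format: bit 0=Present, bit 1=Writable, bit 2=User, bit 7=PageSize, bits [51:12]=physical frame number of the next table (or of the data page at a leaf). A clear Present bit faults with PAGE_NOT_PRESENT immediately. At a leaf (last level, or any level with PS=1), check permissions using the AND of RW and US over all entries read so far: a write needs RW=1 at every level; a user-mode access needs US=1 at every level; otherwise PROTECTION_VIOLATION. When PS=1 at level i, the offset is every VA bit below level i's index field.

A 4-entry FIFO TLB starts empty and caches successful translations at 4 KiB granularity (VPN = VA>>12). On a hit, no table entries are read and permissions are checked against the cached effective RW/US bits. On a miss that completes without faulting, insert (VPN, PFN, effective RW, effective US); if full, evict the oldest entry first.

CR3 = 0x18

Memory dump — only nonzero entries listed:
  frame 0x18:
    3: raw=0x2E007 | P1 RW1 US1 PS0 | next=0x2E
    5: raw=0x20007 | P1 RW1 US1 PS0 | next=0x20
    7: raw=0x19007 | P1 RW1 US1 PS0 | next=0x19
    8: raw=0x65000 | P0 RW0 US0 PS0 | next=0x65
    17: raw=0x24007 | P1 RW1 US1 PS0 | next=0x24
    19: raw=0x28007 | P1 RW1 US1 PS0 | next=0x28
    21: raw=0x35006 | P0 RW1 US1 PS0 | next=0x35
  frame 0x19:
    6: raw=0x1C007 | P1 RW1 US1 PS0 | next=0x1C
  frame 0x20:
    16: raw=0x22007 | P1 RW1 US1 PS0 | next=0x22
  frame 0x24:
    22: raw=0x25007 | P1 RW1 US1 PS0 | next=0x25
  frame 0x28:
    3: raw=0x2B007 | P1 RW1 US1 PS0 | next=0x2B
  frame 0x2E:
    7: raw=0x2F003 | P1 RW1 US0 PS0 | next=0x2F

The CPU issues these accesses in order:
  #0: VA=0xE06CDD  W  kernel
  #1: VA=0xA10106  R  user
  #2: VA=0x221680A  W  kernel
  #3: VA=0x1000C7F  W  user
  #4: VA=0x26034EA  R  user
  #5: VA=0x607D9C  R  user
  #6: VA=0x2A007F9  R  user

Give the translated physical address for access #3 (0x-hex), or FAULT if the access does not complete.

Walk each access:
#0 VA=0xE06CDD (w,kernel):
  [0] read 0x18 idx=7: raw=0x19007 flags P=1 W=1 U=1 S=0
  [1] read 0x19 idx=6: raw=0x1C007 flags P=1 W=1 U=1 S=0
  → PA=0x1CCDD  (2 entries read)
#1 VA=0xA10106 (r,user):
  [0] read 0x18 idx=5: raw=0x20007 flags P=1 W=1 U=1 S=0
  [1] read 0x20 idx=16: raw=0x22007 flags P=1 W=1 U=1 S=0
  → PA=0x22106  (2 entries read)
#2 VA=0x221680A (w,kernel):
  [0] read 0x18 idx=17: raw=0x24007 flags P=1 W=1 U=1 S=0
  [1] read 0x24 idx=22: raw=0x25007 flags P=1 W=1 U=1 S=0
  → PA=0x2580A  (2 entries read)
#3 VA=0x1000C7F (w,user):
  [0] read 0x18 idx=8: raw=0x65000 flags P=0 W=0 U=0 S=0
  → PAGE_NOT_PRESENT  (1 entries read)
#4 VA=0x26034EA (r,user):
  [0] read 0x18 idx=19: raw=0x28007 flags P=1 W=1 U=1 S=0
  [1] read 0x28 idx=3: raw=0x2B007 flags P=1 W=1 U=1 S=0
  → PA=0x2B4EA  (2 entries read)
#5 VA=0x607D9C (r,user):
  [0] read 0x18 idx=3: raw=0x2E007 flags P=1 W=1 U=1 S=0
  [1] read 0x2E idx=7: raw=0x2F003 flags P=1 W=1 U=0 S=0
  → PROTECTION_VIOLATION  (2 entries read)
#6 VA=0x2A007F9 (r,user):
  [0] read 0x18 idx=21: raw=0x35006 flags P=0 W=1 U=1 S=0
  → PAGE_NOT_PRESENT  (1 entries read)

Access #3 PA: FAULT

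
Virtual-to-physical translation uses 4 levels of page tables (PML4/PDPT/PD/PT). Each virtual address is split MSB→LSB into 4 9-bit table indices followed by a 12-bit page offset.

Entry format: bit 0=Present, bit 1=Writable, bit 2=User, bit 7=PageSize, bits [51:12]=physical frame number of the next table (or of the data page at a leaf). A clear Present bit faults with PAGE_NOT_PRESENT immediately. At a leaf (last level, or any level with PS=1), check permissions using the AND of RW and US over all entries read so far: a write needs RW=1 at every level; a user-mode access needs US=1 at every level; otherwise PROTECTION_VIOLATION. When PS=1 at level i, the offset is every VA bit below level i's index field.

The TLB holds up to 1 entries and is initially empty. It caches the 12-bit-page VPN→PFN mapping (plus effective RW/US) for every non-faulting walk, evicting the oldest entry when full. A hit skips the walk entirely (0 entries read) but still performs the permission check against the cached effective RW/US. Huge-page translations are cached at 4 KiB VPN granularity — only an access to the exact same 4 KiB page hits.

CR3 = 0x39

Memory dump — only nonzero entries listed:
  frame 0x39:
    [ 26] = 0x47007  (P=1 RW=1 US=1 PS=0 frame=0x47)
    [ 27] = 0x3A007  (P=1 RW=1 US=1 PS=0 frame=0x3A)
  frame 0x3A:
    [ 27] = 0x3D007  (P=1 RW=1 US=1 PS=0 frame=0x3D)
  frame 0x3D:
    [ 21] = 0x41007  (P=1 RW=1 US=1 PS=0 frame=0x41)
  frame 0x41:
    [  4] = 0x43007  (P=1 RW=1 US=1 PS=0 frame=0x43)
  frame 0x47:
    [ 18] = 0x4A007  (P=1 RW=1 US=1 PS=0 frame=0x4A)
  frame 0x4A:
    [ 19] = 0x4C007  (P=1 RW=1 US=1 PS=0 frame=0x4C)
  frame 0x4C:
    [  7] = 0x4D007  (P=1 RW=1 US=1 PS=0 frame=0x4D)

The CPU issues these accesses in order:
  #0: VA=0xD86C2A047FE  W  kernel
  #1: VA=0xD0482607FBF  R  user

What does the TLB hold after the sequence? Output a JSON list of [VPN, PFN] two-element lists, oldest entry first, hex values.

Per-access translation:
#0 VA=0xD86C2A047FE (w,kernel):
  L0: frame=0x39 idx=27 entry=0x3A007 [P=1 RW=1 US=1 PS=0]
  L1: frame=0x3A idx=27 entry=0x3D007 [P=1 RW=1 US=1 PS=0]
  L2: frame=0x3D idx=21 entry=0x41007 [P=1 RW=1 US=1 PS=0]
  L3: frame=0x41 idx=4 entry=0x43007 [P=1 RW=1 US=1 PS=0]
  → PA=0x437FE  (4 entries read)
#1 VA=0xD0482607FBF (r,user):
  L0: frame=0x39 idx=26 entry=0x47007 [P=1 RW=1 US=1 PS=0]
  L1: frame=0x47 idx=18 entry=0x4A007 [P=1 RW=1 US=1 PS=0]
  L2: frame=0x4A idx=19 entry=0x4C007 [P=1 RW=1 US=1 PS=0]
  L3: frame=0x4C idx=7 entry=0x4D007 [P=1 RW=1 US=1 PS=0]
  → PA=0x4DFBF  (4 entries read)

TLB: [["0xD0482607", "0x4D"]]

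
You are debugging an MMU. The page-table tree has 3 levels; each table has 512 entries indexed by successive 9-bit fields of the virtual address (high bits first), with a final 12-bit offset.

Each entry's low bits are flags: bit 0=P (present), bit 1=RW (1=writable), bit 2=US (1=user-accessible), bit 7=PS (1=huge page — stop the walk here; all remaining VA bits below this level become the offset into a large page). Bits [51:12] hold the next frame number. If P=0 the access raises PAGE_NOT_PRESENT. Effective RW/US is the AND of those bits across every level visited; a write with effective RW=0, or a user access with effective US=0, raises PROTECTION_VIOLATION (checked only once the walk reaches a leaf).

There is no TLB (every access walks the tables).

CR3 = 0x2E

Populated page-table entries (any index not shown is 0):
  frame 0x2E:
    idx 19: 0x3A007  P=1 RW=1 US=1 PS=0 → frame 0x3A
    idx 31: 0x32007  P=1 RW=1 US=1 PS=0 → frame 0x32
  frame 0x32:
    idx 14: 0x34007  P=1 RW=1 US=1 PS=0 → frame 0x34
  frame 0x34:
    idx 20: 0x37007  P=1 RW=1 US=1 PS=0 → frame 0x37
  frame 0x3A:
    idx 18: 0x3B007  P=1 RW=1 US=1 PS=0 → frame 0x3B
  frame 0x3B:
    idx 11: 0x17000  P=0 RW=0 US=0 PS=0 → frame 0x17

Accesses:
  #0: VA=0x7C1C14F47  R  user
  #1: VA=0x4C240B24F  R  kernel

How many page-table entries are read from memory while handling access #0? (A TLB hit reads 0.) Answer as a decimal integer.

Walk each access:
#0 VA=0x7C1C14F47 (r,user):
  lvl0: tbl 0x2E, slot 31 ⇒ 0x32007 (P1/RW1/US1/PS0)
  lvl1: tbl 0x32, slot 14 ⇒ 0x34007 (P1/RW1/US1/PS0)
  lvl2: tbl 0x34, slot 20 ⇒ 0x37007 (P1/RW1/US1/PS0)
  → PA=0x37F47  (3 entries read)
#1 VA=0x4C240B24F (r,kernel):
  lvl0: tbl 0x2E, slot 19 ⇒ 0x3A007 (P1/RW1/US1/PS0)
  lvl1: tbl 0x3A, slot 18 ⇒ 0x3B007 (P1/RW1/US1/PS0)
  lvl2: tbl 0x3B, slot 11 ⇒ 0x17000 (P0/RW0/US0/PS0)
  → PAGE_NOT_PRESENT  (3 entries read)

Entries read for #0: 3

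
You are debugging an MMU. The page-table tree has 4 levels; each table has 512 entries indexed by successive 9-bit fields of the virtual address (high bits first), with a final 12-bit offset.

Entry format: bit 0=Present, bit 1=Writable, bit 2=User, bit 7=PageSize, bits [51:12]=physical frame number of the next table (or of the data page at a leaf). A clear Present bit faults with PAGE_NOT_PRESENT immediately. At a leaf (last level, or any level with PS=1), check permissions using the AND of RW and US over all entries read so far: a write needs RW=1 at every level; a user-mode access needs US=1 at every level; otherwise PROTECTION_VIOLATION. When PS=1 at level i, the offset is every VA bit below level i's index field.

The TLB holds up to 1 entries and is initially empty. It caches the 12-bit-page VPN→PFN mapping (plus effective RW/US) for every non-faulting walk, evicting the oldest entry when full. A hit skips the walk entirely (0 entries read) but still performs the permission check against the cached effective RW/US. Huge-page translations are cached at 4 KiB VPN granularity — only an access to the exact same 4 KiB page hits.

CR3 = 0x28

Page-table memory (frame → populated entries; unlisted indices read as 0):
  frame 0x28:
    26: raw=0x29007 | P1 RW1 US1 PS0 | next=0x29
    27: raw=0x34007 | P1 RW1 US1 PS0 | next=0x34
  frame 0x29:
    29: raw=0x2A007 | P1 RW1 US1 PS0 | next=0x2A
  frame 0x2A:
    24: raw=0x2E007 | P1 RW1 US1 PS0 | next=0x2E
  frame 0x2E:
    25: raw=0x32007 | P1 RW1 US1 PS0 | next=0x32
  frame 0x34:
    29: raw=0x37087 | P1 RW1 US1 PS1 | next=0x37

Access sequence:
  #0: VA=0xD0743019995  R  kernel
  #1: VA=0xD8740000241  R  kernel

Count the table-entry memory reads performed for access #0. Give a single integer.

Trace:
#0 VA=0xD0743019995 (r,kernel):
  L0 @0x28[26] → 0x29007  P=1,RW=1,US=1,PS=0
  L1 @0x29[29] → 0x2A007  P=1,RW=1,US=1,PS=0
  L2 @0x2A[24] → 0x2E007  P=1,RW=1,US=1,PS=0
  L3 @0x2E[25] → 0x32007  P=1,RW=1,US=1,PS=0
  → PA=0x32995  (4 entries read)
#1 VA=0xD8740000241 (r,kernel):
  L0 @0x28[27] → 0x34007  P=1,RW=1,US=1,PS=0
  L1 @0x34[29] → 0x37087  P=1,RW=1,US=1,PS=1
  → PA=0x37241 (huge @L1)  (2 entries read)

Entries read for #0: 4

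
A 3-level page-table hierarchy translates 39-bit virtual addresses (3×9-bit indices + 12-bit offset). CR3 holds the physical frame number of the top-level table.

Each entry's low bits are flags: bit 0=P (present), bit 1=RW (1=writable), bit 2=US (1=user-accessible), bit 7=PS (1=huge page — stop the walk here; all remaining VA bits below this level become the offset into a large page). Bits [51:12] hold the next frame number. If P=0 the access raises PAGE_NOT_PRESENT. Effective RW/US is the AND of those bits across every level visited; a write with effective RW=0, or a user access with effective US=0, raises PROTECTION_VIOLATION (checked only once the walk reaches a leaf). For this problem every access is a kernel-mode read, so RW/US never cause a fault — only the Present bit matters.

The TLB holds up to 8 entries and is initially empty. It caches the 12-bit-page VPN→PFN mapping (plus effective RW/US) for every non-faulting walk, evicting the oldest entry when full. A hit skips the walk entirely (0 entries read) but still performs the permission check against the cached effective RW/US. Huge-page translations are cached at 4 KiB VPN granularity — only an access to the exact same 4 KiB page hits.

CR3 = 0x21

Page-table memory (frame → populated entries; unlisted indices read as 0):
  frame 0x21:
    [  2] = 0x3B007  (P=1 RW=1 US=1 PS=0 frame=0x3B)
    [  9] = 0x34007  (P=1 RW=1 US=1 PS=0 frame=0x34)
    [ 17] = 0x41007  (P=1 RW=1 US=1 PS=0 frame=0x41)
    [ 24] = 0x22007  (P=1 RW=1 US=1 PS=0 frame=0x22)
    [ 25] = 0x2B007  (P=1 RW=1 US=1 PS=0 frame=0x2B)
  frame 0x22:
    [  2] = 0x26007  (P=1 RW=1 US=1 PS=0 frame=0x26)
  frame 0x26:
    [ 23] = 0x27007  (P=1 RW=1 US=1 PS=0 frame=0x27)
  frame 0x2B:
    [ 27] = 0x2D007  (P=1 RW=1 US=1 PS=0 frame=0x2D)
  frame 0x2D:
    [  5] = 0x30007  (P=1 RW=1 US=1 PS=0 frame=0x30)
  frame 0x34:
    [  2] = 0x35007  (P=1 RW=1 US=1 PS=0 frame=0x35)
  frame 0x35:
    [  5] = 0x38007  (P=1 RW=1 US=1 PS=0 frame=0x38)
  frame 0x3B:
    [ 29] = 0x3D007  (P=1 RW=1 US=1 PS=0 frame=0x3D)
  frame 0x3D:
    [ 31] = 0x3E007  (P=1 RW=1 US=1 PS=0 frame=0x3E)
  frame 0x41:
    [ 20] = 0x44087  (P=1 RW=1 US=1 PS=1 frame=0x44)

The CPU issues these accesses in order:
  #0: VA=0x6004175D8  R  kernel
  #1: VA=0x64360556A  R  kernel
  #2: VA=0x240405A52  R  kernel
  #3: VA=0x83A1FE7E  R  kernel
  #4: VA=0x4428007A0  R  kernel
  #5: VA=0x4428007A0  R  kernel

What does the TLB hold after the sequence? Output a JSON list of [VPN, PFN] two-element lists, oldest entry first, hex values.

Per-access translation:
#0 VA=0x6004175D8 (r,kernel):
  L0 @0x21[24] → 0x22007  P=1,RW=1,US=1,PS=0
  L1 @0x22[2] → 0x26007  P=1,RW=1,US=1,PS=0
  L2 @0x26[23] → 0x27007  P=1,RW=1,US=1,PS=0
  ✓ 0x275D8  — 3 lookups
#1 VA=0x64360556A (r,kernel):
  L0 @0x21[25] → 0x2B007  P=1,RW=1,US=1,PS=0
  L1 @0x2B[27] → 0x2D007  P=1,RW=1,US=1,PS=0
  L2 @0x2D[5] → 0x30007  P=1,RW=1,US=1,PS=0
  ✓ 0x3056A  — 3 lookups
#2 VA=0x240405A52 (r,kernel):
  L0 @0x21[9] → 0x34007  P=1,RW=1,US=1,PS=0
  L1 @0x34[2] → 0x35007  P=1,RW=1,US=1,PS=0
  L2 @0x35[5] → 0x38007  P=1,RW=1,US=1,PS=0
  ✓ 0x38A52  — 3 lookups
#3 VA=0x83A1FE7E (r,kernel):
  L0 @0x21[2] → 0x3B007  P=1,RW=1,US=1,PS=0
  L1 @0x3B[29] → 0x3D007  P=1,RW=1,US=1,PS=0
  L2 @0x3D[31] → 0x3E007  P=1,RW=1,US=1,PS=0
  ✓ 0x3EE7E  — 3 lookups
#4 VA=0x4428007A0 (r,kernel):
  L0 @0x21[17] → 0x41007  P=1,RW=1,US=1,PS=0
  L1 @0x41[20] → 0x44087  P=1,RW=1,US=1,PS=1
  ✓ 0x447A0 (huge @L1)  — 2 lookups
#5 VA=0x4428007A0 (r,kernel):
  TLB hit vpn=0x442800 → PA=0x447A0

TLB: [["0x600417", "0x27"], ["0x643605", "0x30"], ["0x240405", "0x38"], ["0x83A1F", "0x3E"], ["0x442800", "0x44"]]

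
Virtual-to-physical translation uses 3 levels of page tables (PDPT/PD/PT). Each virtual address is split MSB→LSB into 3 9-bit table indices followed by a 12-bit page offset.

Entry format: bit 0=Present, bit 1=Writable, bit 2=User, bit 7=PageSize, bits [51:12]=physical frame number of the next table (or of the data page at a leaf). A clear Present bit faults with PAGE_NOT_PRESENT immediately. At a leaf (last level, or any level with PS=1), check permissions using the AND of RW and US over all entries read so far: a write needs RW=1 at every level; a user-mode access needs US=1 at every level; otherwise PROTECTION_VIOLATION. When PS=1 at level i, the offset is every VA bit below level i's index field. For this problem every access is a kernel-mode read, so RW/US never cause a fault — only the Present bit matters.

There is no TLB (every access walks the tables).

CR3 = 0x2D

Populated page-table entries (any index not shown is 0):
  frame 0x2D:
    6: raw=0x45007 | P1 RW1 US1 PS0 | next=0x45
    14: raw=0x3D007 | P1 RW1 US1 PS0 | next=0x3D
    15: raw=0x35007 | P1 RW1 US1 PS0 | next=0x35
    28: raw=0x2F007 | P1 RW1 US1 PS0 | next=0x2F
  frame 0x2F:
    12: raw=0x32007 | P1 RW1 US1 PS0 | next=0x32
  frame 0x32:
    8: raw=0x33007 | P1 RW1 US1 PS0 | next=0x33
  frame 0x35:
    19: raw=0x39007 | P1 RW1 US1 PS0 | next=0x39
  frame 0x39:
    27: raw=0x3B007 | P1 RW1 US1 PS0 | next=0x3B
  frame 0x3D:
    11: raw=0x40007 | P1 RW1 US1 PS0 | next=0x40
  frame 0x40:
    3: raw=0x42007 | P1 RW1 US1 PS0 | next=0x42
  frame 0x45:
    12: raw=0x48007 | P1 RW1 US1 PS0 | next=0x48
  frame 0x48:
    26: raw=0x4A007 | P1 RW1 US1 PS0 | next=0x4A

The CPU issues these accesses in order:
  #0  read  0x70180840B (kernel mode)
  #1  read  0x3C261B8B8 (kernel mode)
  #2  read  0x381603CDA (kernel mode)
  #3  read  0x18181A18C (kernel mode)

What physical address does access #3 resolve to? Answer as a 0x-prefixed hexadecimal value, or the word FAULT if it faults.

Walk each access:
#0 VA=0x70180840B (r,kernel):
  [0] read 0x2D idx=28: raw=0x2F007 flags P=1 W=1 U=1 S=0
  [1] read 0x2F idx=12: raw=0x32007 flags P=1 W=1 U=1 S=0
  [2] read 0x32 idx=8: raw=0x33007 flags P=1 W=1 U=1 S=0
  ✓ 0x3340B  — 3 lookups
#1 VA=0x3C261B8B8 (r,kernel):
  [0] read 0x2D idx=15: raw=0x35007 flags P=1 W=1 U=1 S=0
  [1] read 0x35 idx=19: raw=0x39007 flags P=1 W=1 U=1 S=0
  [2] read 0x39 idx=27: raw=0x3B007 flags P=1 W=1 U=1 S=0
  ✓ 0x3B8B8  — 3 lookups
#2 VA=0x381603CDA (r,kernel):
  [0] read 0x2D idx=14: raw=0x3D007 flags P=1 W=1 U=1 S=0
  [1] read 0x3D idx=11: raw=0x40007 flags P=1 W=1 U=1 S=0
  [2] read 0x40 idx=3: raw=0x42007 flags P=1 W=1 U=1 S=0
  ✓ 0x42CDA  — 3 lookups
#3 VA=0x18181A18C (r,kernel):
  [0] read 0x2D idx=6: raw=0x45007 flags P=1 W=1 U=1 S=0
  [1] read 0x45 idx=12: raw=0x48007 flags P=1 W=1 U=1 S=0
  [2] read 0x48 idx=26: raw=0x4A007 flags P=1 W=1 U=1 S=0
  ✓ 0x4A18C  — 3 lookups

Access #3 PA: 0x4A18C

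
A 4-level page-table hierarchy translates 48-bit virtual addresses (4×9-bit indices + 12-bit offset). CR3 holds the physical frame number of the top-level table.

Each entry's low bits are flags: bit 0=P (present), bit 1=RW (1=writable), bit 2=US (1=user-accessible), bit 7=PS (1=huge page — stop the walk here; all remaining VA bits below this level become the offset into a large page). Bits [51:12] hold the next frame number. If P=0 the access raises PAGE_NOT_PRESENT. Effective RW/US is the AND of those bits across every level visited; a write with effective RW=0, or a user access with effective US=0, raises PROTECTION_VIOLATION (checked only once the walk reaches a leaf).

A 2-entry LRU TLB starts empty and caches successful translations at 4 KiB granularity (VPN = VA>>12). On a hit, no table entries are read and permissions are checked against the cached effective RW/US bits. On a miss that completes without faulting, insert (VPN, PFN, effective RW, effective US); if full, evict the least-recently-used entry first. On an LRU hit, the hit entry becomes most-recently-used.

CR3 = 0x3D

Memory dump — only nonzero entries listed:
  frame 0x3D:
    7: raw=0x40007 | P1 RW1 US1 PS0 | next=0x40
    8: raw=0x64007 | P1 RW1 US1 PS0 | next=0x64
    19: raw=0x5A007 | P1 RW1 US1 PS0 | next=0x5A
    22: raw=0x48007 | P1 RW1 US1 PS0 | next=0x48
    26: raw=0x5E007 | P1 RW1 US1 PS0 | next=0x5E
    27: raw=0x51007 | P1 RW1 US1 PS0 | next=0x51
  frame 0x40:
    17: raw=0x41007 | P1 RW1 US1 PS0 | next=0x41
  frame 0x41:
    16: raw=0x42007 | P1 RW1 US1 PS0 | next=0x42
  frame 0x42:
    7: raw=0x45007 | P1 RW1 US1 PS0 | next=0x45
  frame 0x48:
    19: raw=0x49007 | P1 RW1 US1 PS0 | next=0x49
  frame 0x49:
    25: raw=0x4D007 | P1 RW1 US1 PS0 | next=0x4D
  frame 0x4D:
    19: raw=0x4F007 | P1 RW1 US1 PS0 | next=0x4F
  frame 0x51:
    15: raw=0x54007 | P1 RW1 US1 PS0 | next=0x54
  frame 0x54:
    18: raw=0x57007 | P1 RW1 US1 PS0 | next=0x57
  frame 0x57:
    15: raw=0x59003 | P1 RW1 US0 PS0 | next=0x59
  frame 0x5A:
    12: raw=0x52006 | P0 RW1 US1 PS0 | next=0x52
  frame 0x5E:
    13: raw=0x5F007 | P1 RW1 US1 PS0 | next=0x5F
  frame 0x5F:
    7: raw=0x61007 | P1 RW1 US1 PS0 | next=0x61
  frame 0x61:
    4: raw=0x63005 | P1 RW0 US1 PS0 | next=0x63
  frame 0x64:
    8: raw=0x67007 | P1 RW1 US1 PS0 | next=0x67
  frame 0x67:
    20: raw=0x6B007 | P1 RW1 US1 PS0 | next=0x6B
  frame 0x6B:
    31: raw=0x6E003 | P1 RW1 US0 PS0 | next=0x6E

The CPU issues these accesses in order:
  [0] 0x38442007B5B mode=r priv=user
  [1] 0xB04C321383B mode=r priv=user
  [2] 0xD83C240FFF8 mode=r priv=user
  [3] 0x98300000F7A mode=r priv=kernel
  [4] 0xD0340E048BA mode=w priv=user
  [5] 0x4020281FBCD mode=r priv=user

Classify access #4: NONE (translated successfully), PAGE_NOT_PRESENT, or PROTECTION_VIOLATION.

Walk each access:
#0 VA=0x38442007B5B (r,user):
  [0] read 0x3D idx=7: raw=0x40007 flags P=1 W=1 U=1 S=0
  [1] read 0x40 idx=17: raw=0x41007 flags P=1 W=1 U=1 S=0
  [2] read 0x41 idx=16: raw=0x42007 flags P=1 W=1 U=1 S=0
  [3] read 0x42 idx=7: raw=0x45007 flags P=1 W=1 U=1 S=0
  ✓ 0x45B5B  — 4 lookups
#1 VA=0xB04C321383B (r,user):
  [0] read 0x3D idx=22: raw=0x48007 flags P=1 W=1 U=1 S=0
  [1] read 0x48 idx=19: raw=0x49007 flags P=1 W=1 U=1 S=0
  [2] read 0x49 idx=25: raw=0x4D007 flags P=1 W=1 U=1 S=0
  [3] read 0x4D idx=19: raw=0x4F007 flags P=1 W=1 U=1 S=0
  ✓ 0x4F83B  — 4 lookups
#2 VA=0xD83C240FFF8 (r,user):
  [0] read 0x3D idx=27: raw=0x51007 flags P=1 W=1 U=1 S=0
  [1] read 0x51 idx=15: raw=0x54007 flags P=1 W=1 U=1 S=0
  [2] read 0x54 idx=18: raw=0x57007 flags P=1 W=1 U=1 S=0
  [3] read 0x57 idx=15: raw=0x59003 flags P=1 W=1 U=0 S=0
  ⇒ fault: PROTECTION_VIOLATION  — 4 lookups
#3 VA=0x98300000F7A (r,kernel):
  [0] read 0x3D idx=19: raw=0x5A007 flags P=1 W=1 U=1 S=0
  [1] read 0x5A idx=12: raw=0x52006 flags P=0 W=1 U=1 S=0
  ⇒ fault: PAGE_NOT_PRESENT  — 2 lookups
#4 VA=0xD0340E048BA (w,user):
  [0] read 0x3D idx=26: raw=0x5E007 flags P=1 W=1 U=1 S=0
  [1] read 0x5E idx=13: raw=0x5F007 flags P=1 W=1 U=1 S=0
  [2] read 0x5F idx=7: raw=0x61007 flags P=1 W=1 U=1 S=0
  [3] read 0x61 idx=4: raw=0x63005 flags P=1 W=0 U=1 S=0
  ⇒ fault: PROTECTION_VIOLATION  — 4 lookups
#5 VA=0x4020281FBCD (r,user):
  [0] read 0x3D idx=8: raw=0x64007 flags P=1 W=1 U=1 S=0
  [1] read 0x64 idx=8: raw=0x67007 flags P=1 W=1 U=1 S=0
  [2] read 0x67 idx=20: raw=0x6B007 flags P=1 W=1 U=1 S=0
  [3] read 0x6B idx=31: raw=0x6E003 flags P=1 W=1 U=0 S=0
  ⇒ fault: PROTECTION_VIOLATION  — 4 lookups

Access #4 fault: PROTECTION_VIOLATION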